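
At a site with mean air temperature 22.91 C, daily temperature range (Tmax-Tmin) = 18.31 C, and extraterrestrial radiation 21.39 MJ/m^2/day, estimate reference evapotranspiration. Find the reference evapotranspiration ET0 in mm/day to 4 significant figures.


Approach: apply the Hargreaves-Samani method, ET0 = 0.0023*(Tmean+17.8)*sqrt(Tmax-Tmin)*0.408*Ra.
ET0 = 0.0023*(22.91+17.8)*sqrt(18.31)*0.408*21.39 = 3.497 mm/day
Therefore the reference evapotranspiration ET0 = 3.497 mm/day.


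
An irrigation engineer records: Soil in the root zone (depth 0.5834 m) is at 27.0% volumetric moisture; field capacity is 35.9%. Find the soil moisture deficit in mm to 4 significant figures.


Approach: apply the soil moisture deficit relation, SMD = (FC - theta)/100 * depth * 1000.
SMD = (35.9 - 27.0)/100 * 0.5834 * 1000 = 51.92 mm
Therefore the soil moisture deficit = 51.92 mm.


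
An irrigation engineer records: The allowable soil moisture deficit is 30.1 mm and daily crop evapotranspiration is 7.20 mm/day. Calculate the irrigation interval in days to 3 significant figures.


Approach: apply the irrigation interval relation, interval = SMD / ETc.
interval = 30.1 / 7.20 = 4.18 days
Therefore the irrigation interval = 4.18 days.


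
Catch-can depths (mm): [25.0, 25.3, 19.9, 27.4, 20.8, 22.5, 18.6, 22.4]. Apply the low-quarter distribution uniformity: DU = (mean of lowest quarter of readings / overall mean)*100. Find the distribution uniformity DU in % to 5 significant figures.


sorted lowest 2 of 8: [18.6, 19.9] -> mean = 19.25000 mm
overall mean = 22.73750 mm
DU = (19.25000/22.73750)*100 = 84.662 %
Therefore the distribution uniformity DU = 84.662 %.


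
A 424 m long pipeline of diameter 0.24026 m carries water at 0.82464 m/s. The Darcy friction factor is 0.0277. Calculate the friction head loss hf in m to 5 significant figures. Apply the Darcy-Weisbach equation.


Approach: apply the Darcy-Weisbach equation, hf = f*(L/D)*(v^2/(2g)).
hf = 0.0277 * (424/0.24026) * (0.82464^2 / (2*9.81))
hf = 1.6943 m
Therefore the friction head loss hf = 1.6943 m.


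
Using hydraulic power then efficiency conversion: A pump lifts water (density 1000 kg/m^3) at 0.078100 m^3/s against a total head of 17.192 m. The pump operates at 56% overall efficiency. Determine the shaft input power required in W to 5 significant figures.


Approach: apply hydraulic power then efficiency conversion, P = rho*g*Q*H; P_in = P/eta.
Step 1 — hydraulic power (P = rho*g*Q*H):
  P = 1000 * 9.81 * 0.078100 * 17.192 = 13171.84 W
Step 2 — input power: P_in = P/eta = 13171.84 / 0.56 = 23521 W
Therefore the shaft input power required = 23521 W.


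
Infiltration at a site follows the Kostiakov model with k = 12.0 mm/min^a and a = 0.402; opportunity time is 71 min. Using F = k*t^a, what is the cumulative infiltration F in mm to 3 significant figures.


F = 12.0 * 71^0.402 = 66.6 mm
Therefore the cumulative infiltration F = 66.6 mm.


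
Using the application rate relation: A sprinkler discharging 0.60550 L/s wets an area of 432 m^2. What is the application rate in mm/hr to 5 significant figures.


Approach: apply the application rate relation, rate = (Q/A)*3600.
rate = (0.60550 / 432) * 3600 = 5.0458 mm/hr
Therefore the application rate = 5.0458 mm/hr.


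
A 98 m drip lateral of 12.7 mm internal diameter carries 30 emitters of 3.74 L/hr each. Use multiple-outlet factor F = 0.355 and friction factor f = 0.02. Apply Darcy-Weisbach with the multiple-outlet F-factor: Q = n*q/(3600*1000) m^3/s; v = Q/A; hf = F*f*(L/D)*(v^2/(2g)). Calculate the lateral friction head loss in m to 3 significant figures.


Q = 30*3.74/(3600*1000) = 3.1167e-05 m^3/s
A = pi*(12.7e-3/2)^2 = 1.2668e-04 m^2, so v = Q/A = 0.24603 m/s
hf = 0.355*0.02*(98/0.0127)*(0.24603^2/(2*9.81)) = 0.169 m
Therefore the lateral friction head loss = 0.169 m.


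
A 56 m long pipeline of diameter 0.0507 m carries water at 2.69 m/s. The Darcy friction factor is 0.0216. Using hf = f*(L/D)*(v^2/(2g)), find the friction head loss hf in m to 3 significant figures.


hf = 0.0216 * (56/0.0507) * (2.69^2 / (2*9.81))
hf = 8.80 m
Therefore the friction head loss hf = 8.80 m.


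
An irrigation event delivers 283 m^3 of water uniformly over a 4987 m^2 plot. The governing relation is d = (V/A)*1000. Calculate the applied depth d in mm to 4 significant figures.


d = (283 / 4987) * 1000 = 56.75 mm
Therefore the applied depth d = 56.75 mm.


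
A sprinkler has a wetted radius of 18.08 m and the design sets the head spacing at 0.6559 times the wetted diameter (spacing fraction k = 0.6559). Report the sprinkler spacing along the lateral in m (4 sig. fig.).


Approach: apply the sprinkler spacing rule (spacing as a fraction of wetted diameter), S = k*(2*R).
S = 0.6559 * (2 * 18.08) = 23.72 m
Therefore the sprinkler spacing along the lateral = 23.72 m.


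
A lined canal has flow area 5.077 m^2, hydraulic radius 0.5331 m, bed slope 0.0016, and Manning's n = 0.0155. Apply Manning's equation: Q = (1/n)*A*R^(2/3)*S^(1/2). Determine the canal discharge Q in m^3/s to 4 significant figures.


Q = (1/0.0155) * 5.077 * 0.5331^(2/3) * 0.0016^(1/2) = 8.614 m^3/s
Therefore the canal discharge Q = 8.614 m^3/s.


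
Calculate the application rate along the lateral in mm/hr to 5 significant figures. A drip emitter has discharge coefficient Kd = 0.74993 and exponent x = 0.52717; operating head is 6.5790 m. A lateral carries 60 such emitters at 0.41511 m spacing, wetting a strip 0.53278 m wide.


Approach: apply the emitter equation with a lateral mass balance, q = Kd*h^x; Q = n*q; rate = Q/(n*spacing*width).
Step 1 — single emitter flow (q = Kd*h^x):
  q = 0.74993 * 6.5790^0.52717 = 2.024557 L/hr
Step 2 — total lateral flow: Q = 60 * 2.024557 = 121.4734 L/hr
Step 3 — wetted area: A = 60 * 0.41511 * 0.53278 = 13.26974 m^2
Step 4 — application rate: Q/A = 121.4734/13.26974 = 9.1542 mm/hr
Therefore the application rate along the lateral = 9.1542 mm/hr.


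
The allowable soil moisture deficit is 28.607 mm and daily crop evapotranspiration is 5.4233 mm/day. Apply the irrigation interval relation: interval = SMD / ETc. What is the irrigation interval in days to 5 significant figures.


interval = 28.607 / 5.4233 = 5.2748 days
Therefore the irrigation interval = 5.2748 days.


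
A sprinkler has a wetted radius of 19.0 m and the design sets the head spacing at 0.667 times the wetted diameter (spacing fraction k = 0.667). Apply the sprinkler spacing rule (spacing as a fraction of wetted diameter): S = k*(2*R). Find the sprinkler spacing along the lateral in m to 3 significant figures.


S = 0.667 * (2 * 19.0) = 25.3 m
Therefore the sprinkler spacing along the lateral = 25.3 m.


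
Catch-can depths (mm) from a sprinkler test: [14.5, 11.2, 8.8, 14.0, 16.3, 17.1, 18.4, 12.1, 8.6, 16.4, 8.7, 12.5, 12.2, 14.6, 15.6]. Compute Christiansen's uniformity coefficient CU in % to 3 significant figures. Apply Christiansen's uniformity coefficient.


Approach: apply Christiansen's uniformity coefficient, CU = (1 - mean_abs_deviation/mean)*100.
mean = 13.400 mm
mean |d_i - mean| = 2.6267 mm
CU = (1 - 2.6267/13.400)*100 = 80.4 %
Therefore Christiansen's uniformity coefficient CU = 80.4 %.


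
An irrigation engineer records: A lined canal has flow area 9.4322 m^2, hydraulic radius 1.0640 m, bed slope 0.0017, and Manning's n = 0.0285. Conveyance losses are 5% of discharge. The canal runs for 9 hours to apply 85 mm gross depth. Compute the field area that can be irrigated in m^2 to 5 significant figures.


Approach: apply Manning's equation with a conveyance and depth budget, Q = (1/n)*A*R^(2/3)*S^(1/2); Q_field = Q*(1-loss); Area = Q_field*t/(d/1000).
Step 1 — canal discharge (Manning's equation):
  Q = (1/0.0285) * 9.4322 * 1.0640^(2/3) * 0.0017^(1/2) = 14.22177 m^3/s
Step 2 — delivered flow: Q_field = 14.22177*(1 - 5/100) = 13.51068 m^3/s
Step 3 — volume delivered: V = 13.51068 * 9*3600 = 437746.1 m^3
Step 4 — area served: A = V / (depth/1000) = 437746.1 / 0.085 = 5150000 m^2
Therefore the field area that can be irrigated = 5150000 m^2.


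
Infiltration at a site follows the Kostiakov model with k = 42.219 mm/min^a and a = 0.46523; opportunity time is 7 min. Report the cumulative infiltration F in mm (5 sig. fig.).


Approach: apply the Kostiakov infiltration equation, F = k*t^a.
F = 42.219 * 7^0.46523 = 104.39 mm
Therefore the cumulative infiltration F = 104.39 mm.


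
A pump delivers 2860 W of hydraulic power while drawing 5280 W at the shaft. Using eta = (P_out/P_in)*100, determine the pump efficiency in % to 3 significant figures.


eta = (2860 / 5280) * 100 = 54.2 %
Therefore the pump efficiency = 54.2 %.


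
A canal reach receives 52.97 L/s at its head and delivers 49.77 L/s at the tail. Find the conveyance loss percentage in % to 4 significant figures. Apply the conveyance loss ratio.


Approach: apply the conveyance loss ratio, loss% = ((Q_head - Q_tail)/Q_head)*100.
loss = ((52.97 - 49.77)/52.97)*100 = 6.041 %
Therefore the conveyance loss percentage = 6.041 %.


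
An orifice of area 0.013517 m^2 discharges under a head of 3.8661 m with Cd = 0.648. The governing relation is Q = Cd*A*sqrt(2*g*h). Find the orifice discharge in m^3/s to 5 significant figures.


Q = 0.648 * 0.013517 * sqrt(2*9.81*3.8661) = 0.076285 m^3/s
Therefore the orifice discharge = 0.076285 m^3/s.


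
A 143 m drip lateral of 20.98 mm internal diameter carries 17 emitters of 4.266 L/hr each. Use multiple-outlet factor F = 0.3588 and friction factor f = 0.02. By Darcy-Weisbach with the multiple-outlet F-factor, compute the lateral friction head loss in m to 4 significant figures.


Approach: apply Darcy-Weisbach with the multiple-outlet F-factor, Q = n*q/(3600*1000) m^3/s; v = Q/A; hf = F*f*(L/D)*(v^2/(2g)).
Q = 17*4.266/(3600*1000) = 2.01450e-05 m^3/s
A = pi*(20.98e-3/2)^2 = 3.45701e-04 m^2, so v = Q/A = 0.0582729 m/s
hf = 0.3588*0.02*(143/0.02098)*(0.0582729^2/(2*9.81)) = 0.008465 m
Therefore the lateral friction head loss = 0.008465 m.


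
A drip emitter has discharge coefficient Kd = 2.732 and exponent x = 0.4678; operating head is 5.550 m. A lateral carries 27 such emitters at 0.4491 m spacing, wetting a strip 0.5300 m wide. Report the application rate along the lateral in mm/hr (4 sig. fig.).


Approach: apply the emitter equation with a lateral mass balance, q = Kd*h^x; Q = n*q; rate = Q/(n*spacing*width).
Step 1 — single emitter flow (q = Kd*h^x):
  q = 2.732 * 5.550^0.4678 = 6.09061 L/hr
Step 2 — total lateral flow: Q = 27 * 6.09061 = 164.447 L/hr
Step 3 — wetted area: A = 27 * 0.4491 * 0.5300 = 6.42662 m^2
Step 4 — application rate: Q/A = 164.447/6.42662 = 25.59 mm/hr
Therefore the application rate along the lateral = 25.59 mm/hr.


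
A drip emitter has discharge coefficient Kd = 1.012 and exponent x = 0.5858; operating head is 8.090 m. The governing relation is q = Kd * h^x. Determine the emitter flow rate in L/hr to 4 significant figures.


q = 1.012 * 8.090^0.5858 = 3.444 L/hr
Therefore the emitter flow rate = 3.444 L/hr.


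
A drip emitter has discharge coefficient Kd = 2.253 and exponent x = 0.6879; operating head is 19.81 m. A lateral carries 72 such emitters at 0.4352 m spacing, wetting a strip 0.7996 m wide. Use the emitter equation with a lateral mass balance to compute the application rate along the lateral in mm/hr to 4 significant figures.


Approach: apply the emitter equation with a lateral mass balance, q = Kd*h^x; Q = n*q; rate = Q/(n*spacing*width).
Step 1 — single emitter flow (q = Kd*h^x):
  q = 2.253 * 19.81^0.6879 = 17.5747 L/hr
Step 2 — total lateral flow: Q = 72 * 17.5747 = 1265.38 L/hr
Step 3 — wetted area: A = 72 * 0.4352 * 0.7996 = 25.0550 m^2
Step 4 — application rate: Q/A = 1265.38/25.0550 = 50.50 mm/hr
Therefore the application rate along the lateral = 50.50 mm/hr.


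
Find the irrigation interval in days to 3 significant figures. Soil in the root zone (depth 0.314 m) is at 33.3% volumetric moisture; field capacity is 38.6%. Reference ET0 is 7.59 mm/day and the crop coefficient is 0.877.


Approach: apply soil-water budget scheduling, SMD = (FC-theta)/100*depth*1000; ETc = ET0*Kc; interval = SMD/ETc.
Step 1 — soil moisture deficit:
  SMD = (38.6 - 33.3)/100 * 0.314 * 1000 = 16.642 mm
Step 2 — daily crop ET (ETc = ET0*Kc):
  ETc = 7.59 * 0.877 = 6.6564 mm/day
Step 3 — irrigation interval (SMD/ETc):
  interval = 16.642 / 6.6564 = 2.50 days
Therefore the irrigation interval = 2.50 days.


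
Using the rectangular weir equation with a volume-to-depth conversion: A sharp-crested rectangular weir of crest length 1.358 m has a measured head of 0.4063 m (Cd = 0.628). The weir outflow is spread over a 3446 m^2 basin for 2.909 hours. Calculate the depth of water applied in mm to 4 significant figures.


Approach: apply the rectangular weir equation with a volume-to-depth conversion, Q = (2/3)*Cd*L*sqrt(2g)*H^1.5; d = Q*t/A * 1000.
Step 1 — weir discharge:
  Q = (2/3)*0.628*1.358*sqrt(2*9.81)*0.4063^1.5 = 0.652211 m^3/s
Step 2 — volume: V = 0.652211 * 2.909*3600 = 6830.21 m^3
Step 3 — depth: d = V/A * 1000 = 6830.21/3446 * 1000 = 1982 mm
Therefore the depth of water applied = 1982 mm.


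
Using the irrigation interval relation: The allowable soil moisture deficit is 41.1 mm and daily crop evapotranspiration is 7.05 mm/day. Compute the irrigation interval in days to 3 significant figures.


Approach: apply the irrigation interval relation, interval = SMD / ETc.
interval = 41.1 / 7.05 = 5.83 days
Therefore the irrigation interval = 5.83 days.


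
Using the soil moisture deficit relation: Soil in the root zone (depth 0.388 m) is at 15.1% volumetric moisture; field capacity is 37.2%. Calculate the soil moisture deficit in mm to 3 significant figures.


Approach: apply the soil moisture deficit relation, SMD = (FC - theta)/100 * depth * 1000.
SMD = (37.2 - 15.1)/100 * 0.388 * 1000 = 85.7 mm
Therefore the soil moisture deficit = 85.7 mm.


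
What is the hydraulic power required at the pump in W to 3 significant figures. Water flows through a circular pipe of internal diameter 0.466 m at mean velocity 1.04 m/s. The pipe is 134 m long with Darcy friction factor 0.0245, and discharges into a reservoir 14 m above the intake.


Approach: apply continuity + Darcy-Weisbach + hydraulic power, Q = A*v; hf = f*(L/D)*(v^2/(2g)); H = static + hf; P = rho*g*Q*H.
Step 1 — flow rate (continuity, Q = A*v):
  A = pi*(0.466/2)^2 = 0.17055 m^2
  Q = 0.17055 * 1.04 = 0.17738 m^3/s
Step 2 — friction head loss (Darcy-Weisbach):
  hf = 0.0245 * (134/0.466) * (1.04^2 / (2*9.81))
  hf = 0.38838 m
Step 3 — total head: H = 14 + 0.38838 = 14.388 m
Step 4 — hydraulic power (P = rho*g*Q*H):
  P = 1000 * 9.81 * 0.17738 * 14.388 = 25000 W
Therefore the hydraulic power required at the pump = 25000 W.


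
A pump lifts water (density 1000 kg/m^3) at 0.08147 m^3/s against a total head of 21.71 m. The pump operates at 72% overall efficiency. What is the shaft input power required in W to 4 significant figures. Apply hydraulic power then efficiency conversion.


Approach: apply hydraulic power then efficiency conversion, P = rho*g*Q*H; P_in = P/eta.
Step 1 — hydraulic power (P = rho*g*Q*H):
  P = 1000 * 9.81 * 0.08147 * 21.71 = 17351.1 W
Step 2 — input power: P_in = P/eta = 17351.1 / 0.72 = 24100 W
Therefore the shaft input power required = 24100 W.


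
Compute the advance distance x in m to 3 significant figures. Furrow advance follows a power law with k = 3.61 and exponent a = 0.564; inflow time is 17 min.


Approach: apply the power-law advance function, x = k*t^a.
x = 3.61 * 17^0.564 = 17.8 m
Therefore the advance distance x = 17.8 m.


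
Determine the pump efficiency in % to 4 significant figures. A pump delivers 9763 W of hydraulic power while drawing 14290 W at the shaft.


Approach: apply the efficiency ratio, eta = (P_out/P_in)*100.
eta = (9763 / 14290) * 100 = 68.32 %
Therefore the pump efficiency = 68.32 %.


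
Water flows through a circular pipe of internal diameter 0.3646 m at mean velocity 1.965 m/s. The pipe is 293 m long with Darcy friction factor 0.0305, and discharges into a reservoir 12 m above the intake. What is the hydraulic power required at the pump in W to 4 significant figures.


Approach: apply continuity + Darcy-Weisbach + hydraulic power, Q = A*v; hf = f*(L/D)*(v^2/(2g)); H = static + hf; P = rho*g*Q*H.
Step 1 — flow rate (continuity, Q = A*v):
  A = pi*(0.3646/2)^2 = 0.104405 m^2
  Q = 0.104405 * 1.965 = 0.205157 m^3/s
Step 2 — friction head loss (Darcy-Weisbach):
  hf = 0.0305 * (293/0.3646) * (1.965^2 / (2*9.81))
  hf = 4.82366 m
Step 3 — total head: H = 12 + 4.82366 = 16.8237 m
Step 4 — hydraulic power (P = rho*g*Q*H):
  P = 1000 * 9.81 * 0.205157 * 16.8237 = 33860 W
Therefore the hydraulic power required at the pump = 33860 W.


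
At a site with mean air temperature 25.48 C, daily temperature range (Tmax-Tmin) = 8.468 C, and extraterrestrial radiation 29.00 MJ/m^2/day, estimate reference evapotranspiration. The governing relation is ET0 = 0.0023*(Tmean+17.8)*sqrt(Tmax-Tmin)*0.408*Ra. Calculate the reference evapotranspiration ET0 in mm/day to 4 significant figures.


ET0 = 0.0023*(25.48+17.8)*sqrt(8.468)*0.408*29.00 = 3.427 mm/day
Therefore the reference evapotranspiration ET0 = 3.427 mm/day.


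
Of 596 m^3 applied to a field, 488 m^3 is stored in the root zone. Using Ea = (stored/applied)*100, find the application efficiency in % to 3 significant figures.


Ea = (488/596)*100 = 81.9 %
Therefore the application efficiency = 81.9 %.


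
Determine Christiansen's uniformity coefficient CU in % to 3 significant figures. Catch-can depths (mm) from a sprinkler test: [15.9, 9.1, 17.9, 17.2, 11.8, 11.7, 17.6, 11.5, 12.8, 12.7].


Approach: apply Christiansen's uniformity coefficient, CU = (1 - mean_abs_deviation/mean)*100.
mean = 13.820 mm
mean |d_i - mean| = 2.6640 mm
CU = (1 - 2.6640/13.820)*100 = 80.7 %
Therefore Christiansen's uniformity coefficient CU = 80.7 %.


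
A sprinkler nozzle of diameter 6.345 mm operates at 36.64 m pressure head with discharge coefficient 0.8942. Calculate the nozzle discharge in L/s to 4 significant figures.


Approach: apply the orifice equation, Q = Cd*A*sqrt(2*g*h), A = pi*(d/2)^2.
A = pi*(6.345e-3/2)^2 = 3.16194e-05 m^2
Q = 0.8942 * 3.16194e-05 * sqrt(2*9.81*36.64) * 1000 = 0.7581 L/s
Therefore the nozzle discharge = 0.7581 L/s.


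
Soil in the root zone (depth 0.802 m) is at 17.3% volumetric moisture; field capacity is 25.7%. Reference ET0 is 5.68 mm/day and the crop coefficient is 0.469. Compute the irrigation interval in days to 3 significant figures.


Approach: apply soil-water budget scheduling, SMD = (FC-theta)/100*depth*1000; ETc = ET0*Kc; interval = SMD/ETc.
Step 1 — soil moisture deficit:
  SMD = (25.7 - 17.3)/100 * 0.802 * 1000 = 67.368 mm
Step 2 — daily crop ET (ETc = ET0*Kc):
  ETc = 5.68 * 0.469 = 2.6639 mm/day
Step 3 — irrigation interval (SMD/ETc):
  interval = 67.368 / 2.6639 = 25.3 days
Therefore the irrigation interval = 25.3 days.


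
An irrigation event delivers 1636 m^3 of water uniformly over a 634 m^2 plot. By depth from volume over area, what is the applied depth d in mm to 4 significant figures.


Approach: apply depth from volume over area, d = (V/A)*1000.
d = (1636 / 634) * 1000 = 2580 mm
Therefore the applied depth d = 2580 mm.


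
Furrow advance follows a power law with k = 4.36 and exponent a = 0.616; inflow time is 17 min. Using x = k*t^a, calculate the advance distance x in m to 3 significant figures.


x = 4.36 * 17^0.616 = 25.0 m
Therefore the advance distance x = 25.0 m.


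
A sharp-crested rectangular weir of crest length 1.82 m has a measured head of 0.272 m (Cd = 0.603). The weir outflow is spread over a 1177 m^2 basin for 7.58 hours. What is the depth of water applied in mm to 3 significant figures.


Approach: apply the rectangular weir equation with a volume-to-depth conversion, Q = (2/3)*Cd*L*sqrt(2g)*H^1.5; d = Q*t/A * 1000.
Step 1 — weir discharge:
  Q = (2/3)*0.603*1.82*sqrt(2*9.81)*0.272^1.5 = 0.45973 m^3/s
Step 2 — volume: V = 0.45973 * 7.58*3600 = 12545 m^3
Step 3 — depth: d = V/A * 1000 = 12545/1177 * 1000 = 10700 mm
Therefore the depth of water applied = 10700 mm.


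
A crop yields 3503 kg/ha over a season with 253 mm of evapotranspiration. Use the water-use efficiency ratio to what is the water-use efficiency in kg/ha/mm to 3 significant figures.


Approach: apply the water-use efficiency ratio, WUE = yield/ET.
WUE = 3503 / 253 = 13.8 kg/ha/mm
Therefore the water-use efficiency = 13.8 kg/ha/mm.


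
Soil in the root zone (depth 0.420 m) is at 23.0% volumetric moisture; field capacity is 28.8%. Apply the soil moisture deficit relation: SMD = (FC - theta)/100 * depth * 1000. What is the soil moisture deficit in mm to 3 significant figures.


SMD = (28.8 - 23.0)/100 * 0.420 * 1000 = 24.4 mm
Therefore the soil moisture deficit = 24.4 mm.


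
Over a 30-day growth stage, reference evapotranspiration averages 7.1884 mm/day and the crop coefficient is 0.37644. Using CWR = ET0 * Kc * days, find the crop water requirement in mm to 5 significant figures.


CWR = 7.1884 * 0.37644 * 30 = 81.180 mm
Therefore the crop water requirement = 81.180 mm.


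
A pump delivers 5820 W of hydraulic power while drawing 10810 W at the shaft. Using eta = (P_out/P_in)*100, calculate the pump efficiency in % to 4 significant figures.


eta = (5820 / 10810) * 100 = 53.84 %
Therefore the pump efficiency = 53.84 %.


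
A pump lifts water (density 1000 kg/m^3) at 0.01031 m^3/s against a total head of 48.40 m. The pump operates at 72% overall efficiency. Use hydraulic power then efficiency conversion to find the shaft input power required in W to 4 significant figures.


Approach: apply hydraulic power then efficiency conversion, P = rho*g*Q*H; P_in = P/eta.
Step 1 — hydraulic power (P = rho*g*Q*H):
  P = 1000 * 9.81 * 0.01031 * 48.40 = 4895.23 W
Step 2 — input power: P_in = P/eta = 4895.23 / 0.72 = 6799 W
Therefore the shaft input power required = 6799 W.


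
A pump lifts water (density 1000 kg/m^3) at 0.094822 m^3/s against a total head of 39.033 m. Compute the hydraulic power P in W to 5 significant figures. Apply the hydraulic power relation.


Approach: apply the hydraulic power relation, P = rho*g*Q*H.
P = 1000 * 9.81 * 0.094822 * 39.033 = 36309 W
Therefore the hydraulic power P = 36309 W.


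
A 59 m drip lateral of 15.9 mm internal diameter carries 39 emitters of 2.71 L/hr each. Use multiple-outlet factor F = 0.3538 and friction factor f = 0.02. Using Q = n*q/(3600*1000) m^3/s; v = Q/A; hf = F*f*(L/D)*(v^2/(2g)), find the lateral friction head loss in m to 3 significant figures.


Q = 39*2.71/(3600*1000) = 2.9358e-05 m^3/s
A = pi*(15.9e-3/2)^2 = 1.9856e-04 m^2, so v = Q/A = 0.14786 m/s
hf = 0.3538*0.02*(59/0.0159)*(0.14786^2/(2*9.81)) = 0.0293 m
Therefore the lateral friction head loss = 0.0293 m.


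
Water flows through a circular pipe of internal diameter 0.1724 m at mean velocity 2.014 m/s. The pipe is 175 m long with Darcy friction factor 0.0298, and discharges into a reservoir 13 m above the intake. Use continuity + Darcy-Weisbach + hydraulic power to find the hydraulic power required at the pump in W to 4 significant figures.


Approach: apply continuity + Darcy-Weisbach + hydraulic power, Q = A*v; hf = f*(L/D)*(v^2/(2g)); H = static + hf; P = rho*g*Q*H.
Step 1 — flow rate (continuity, Q = A*v):
  A = pi*(0.1724/2)^2 = 0.0233434 m^2
  Q = 0.0233434 * 2.014 = 0.0470136 m^3/s
Step 2 — friction head loss (Darcy-Weisbach):
  hf = 0.0298 * (175/0.1724) * (2.014^2 / (2*9.81))
  hf = 6.25370 m
Step 3 — total head: H = 13 + 6.25370 = 19.2537 m
Step 4 — hydraulic power (P = rho*g*Q*H):
  P = 1000 * 9.81 * 0.0470136 * 19.2537 = 8880 W
Therefore the hydraulic power required at the pump = 8880 W.


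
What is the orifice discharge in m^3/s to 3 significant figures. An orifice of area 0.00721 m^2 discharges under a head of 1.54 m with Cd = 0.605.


Approach: apply the orifice equation, Q = Cd*A*sqrt(2*g*h).
Q = 0.605 * 0.00721 * sqrt(2*9.81*1.54) = 0.0240 m^3/s
Therefore the orifice discharge = 0.0240 m^3/s.


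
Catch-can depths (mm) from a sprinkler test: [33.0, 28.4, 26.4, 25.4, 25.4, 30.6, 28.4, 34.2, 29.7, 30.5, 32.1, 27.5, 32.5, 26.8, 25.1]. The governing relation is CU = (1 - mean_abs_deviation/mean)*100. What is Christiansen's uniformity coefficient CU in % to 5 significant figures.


mean = 29.06667 mm
mean |d_i - mean| = 2.551111 mm
CU = (1 - 2.551111/29.06667)*100 = 91.223 %
Therefore Christiansen's uniformity coefficient CU = 91.223 %.


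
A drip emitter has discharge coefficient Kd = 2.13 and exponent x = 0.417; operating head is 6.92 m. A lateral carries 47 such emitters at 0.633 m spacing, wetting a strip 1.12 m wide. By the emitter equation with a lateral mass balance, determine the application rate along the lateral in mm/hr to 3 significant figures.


Approach: apply the emitter equation with a lateral mass balance, q = Kd*h^x; Q = n*q; rate = Q/(n*spacing*width).
Step 1 — single emitter flow (q = Kd*h^x):
  q = 2.13 * 6.92^0.417 = 4.7720 L/hr
Step 2 — total lateral flow: Q = 47 * 4.7720 = 224.29 L/hr
Step 3 — wetted area: A = 47 * 0.633 * 1.12 = 33.321 m^2
Step 4 — application rate: Q/A = 224.29/33.321 = 6.73 mm/hr
Therefore the application rate along the lateral = 6.73 mm/hr.


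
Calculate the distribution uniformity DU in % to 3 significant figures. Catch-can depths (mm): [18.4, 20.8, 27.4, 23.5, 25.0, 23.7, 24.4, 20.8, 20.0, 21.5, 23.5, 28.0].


Approach: apply the low-quarter distribution uniformity, DU = (mean of lowest quarter of readings / overall mean)*100.
sorted lowest 3 of 12: [18.4, 20.0, 20.8] -> mean = 19.733 mm
overall mean = 23.083 mm
DU = (19.733/23.083)*100 = 85.5 %
Therefore the distribution uniformity DU = 85.5 %.


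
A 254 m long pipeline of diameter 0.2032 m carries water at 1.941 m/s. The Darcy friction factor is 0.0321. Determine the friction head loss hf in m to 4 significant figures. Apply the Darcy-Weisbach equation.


Approach: apply the Darcy-Weisbach equation, hf = f*(L/D)*(v^2/(2g)).
hf = 0.0321 * (254/0.2032) * (1.941^2 / (2*9.81))
hf = 7.705 m
Therefore the friction head loss hf = 7.705 m.


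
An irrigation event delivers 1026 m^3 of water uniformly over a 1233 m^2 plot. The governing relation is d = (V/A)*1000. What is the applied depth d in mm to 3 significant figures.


d = (1026 / 1233) * 1000 = 832 mm
Therefore the applied depth d = 832 mm.


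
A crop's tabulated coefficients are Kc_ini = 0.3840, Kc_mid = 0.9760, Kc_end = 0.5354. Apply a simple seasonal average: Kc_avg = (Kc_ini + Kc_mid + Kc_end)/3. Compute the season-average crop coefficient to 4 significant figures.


Kc_avg = (0.3840 + 0.9760 + 0.5354)/3 = 0.6318
Therefore the season-average crop coefficient = 0.6318.


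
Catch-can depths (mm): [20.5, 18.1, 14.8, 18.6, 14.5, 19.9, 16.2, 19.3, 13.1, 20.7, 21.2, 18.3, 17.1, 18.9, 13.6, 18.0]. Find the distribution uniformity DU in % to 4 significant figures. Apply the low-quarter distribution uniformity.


Approach: apply the low-quarter distribution uniformity, DU = (mean of lowest quarter of readings / overall mean)*100.
sorted lowest 4 of 16: [13.1, 13.6, 14.5, 14.8] -> mean = 14.0000 mm
overall mean = 17.6750 mm
DU = (14.0000/17.6750)*100 = 79.21 %
Therefore the distribution uniformity DU = 79.21 %.


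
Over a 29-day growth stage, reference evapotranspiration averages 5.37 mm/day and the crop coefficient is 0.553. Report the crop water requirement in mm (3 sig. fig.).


Approach: apply the crop water requirement relation, CWR = ET0 * Kc * days.
CWR = 5.37 * 0.553 * 29 = 86.1 mm
Therefore the crop water requirement = 86.1 mm.


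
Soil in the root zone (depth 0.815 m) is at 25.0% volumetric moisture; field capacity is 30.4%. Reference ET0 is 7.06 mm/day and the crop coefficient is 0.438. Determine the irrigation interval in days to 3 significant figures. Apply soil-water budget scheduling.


Approach: apply soil-water budget scheduling, SMD = (FC-theta)/100*depth*1000; ETc = ET0*Kc; interval = SMD/ETc.
Step 1 — soil moisture deficit:
  SMD = (30.4 - 25.0)/100 * 0.815 * 1000 = 44.010 mm
Step 2 — daily crop ET (ETc = ET0*Kc):
  ETc = 7.06 * 0.438 = 3.0923 mm/day
Step 3 — irrigation interval (SMD/ETc):
  interval = 44.010 / 3.0923 = 14.2 days
Therefore the irrigation interval = 14.2 days.


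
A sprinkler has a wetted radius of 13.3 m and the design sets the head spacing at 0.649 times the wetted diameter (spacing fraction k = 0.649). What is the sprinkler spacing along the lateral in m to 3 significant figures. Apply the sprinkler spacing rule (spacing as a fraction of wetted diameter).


Approach: apply the sprinkler spacing rule (spacing as a fraction of wetted diameter), S = k*(2*R).
S = 0.649 * (2 * 13.3) = 17.3 m
Therefore the sprinkler spacing along the lateral = 17.3 m.


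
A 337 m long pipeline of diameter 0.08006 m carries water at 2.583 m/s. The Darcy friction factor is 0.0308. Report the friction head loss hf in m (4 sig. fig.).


Approach: apply the Darcy-Weisbach equation, hf = f*(L/D)*(v^2/(2g)).
hf = 0.0308 * (337/0.08006) * (2.583^2 / (2*9.81))
hf = 44.09 m
Therefore the friction head loss hf = 44.09 m.


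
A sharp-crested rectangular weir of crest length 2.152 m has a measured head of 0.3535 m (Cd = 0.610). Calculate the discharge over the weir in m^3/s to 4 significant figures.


Approach: apply the rectangular weir equation, Q = (2/3)*Cd*L*sqrt(2g)*H^1.5.
Q = (2/3)*0.610*2.152*sqrt(2*9.81)*0.3535^1.5 = 0.8147 m^3/s
Therefore the discharge over the weir = 0.8147 m^3/s.


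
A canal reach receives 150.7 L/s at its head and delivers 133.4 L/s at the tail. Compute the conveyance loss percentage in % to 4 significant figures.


Approach: apply the conveyance loss ratio, loss% = ((Q_head - Q_tail)/Q_head)*100.
loss = ((150.7 - 133.4)/150.7)*100 = 11.48 %
Therefore the conveyance loss percentage = 11.48 %.


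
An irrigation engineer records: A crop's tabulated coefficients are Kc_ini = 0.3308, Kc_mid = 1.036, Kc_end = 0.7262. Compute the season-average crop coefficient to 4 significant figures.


Approach: apply a simple seasonal average, Kc_avg = (Kc_ini + Kc_mid + Kc_end)/3.
Kc_avg = (0.3308 + 1.036 + 0.7262)/3 = 0.6977
Therefore the season-average crop coefficient = 0.6977.


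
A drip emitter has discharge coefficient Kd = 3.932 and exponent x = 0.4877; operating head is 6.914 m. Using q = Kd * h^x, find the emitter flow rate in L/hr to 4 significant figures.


q = 3.932 * 6.914^0.4877 = 10.10 L/hr
Therefore the emitter flow rate = 10.10 L/hr.


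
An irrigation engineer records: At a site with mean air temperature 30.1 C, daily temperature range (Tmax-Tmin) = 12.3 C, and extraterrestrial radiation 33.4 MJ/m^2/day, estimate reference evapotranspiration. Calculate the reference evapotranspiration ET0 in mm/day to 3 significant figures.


Approach: apply the Hargreaves-Samani method, ET0 = 0.0023*(Tmean+17.8)*sqrt(Tmax-Tmin)*0.408*Ra.
ET0 = 0.0023*(30.1+17.8)*sqrt(12.3)*0.408*33.4 = 5.27 mm/day
Therefore the reference evapotranspiration ET0 = 5.27 mm/day.


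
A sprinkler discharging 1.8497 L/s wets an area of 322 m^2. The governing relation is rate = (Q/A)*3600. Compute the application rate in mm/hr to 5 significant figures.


rate = (1.8497 / 322) * 3600 = 20.680 mm/hr
Therefore the application rate = 20.680 mm/hr.


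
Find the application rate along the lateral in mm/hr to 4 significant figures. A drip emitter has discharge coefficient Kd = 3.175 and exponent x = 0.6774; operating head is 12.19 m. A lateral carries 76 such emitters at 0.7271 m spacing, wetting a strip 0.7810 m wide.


Approach: apply the emitter equation with a lateral mass balance, q = Kd*h^x; Q = n*q; rate = Q/(n*spacing*width).
Step 1 — single emitter flow (q = Kd*h^x):
  q = 3.175 * 12.19^0.6774 = 17.2744 L/hr
Step 2 — total lateral flow: Q = 76 * 17.2744 = 1312.85 L/hr
Step 3 — wetted area: A = 76 * 0.7271 * 0.7810 = 43.1577 m^2
Step 4 — application rate: Q/A = 1312.85/43.1577 = 30.42 mm/hr
Therefore the application rate along the lateral = 30.42 mm/hr.


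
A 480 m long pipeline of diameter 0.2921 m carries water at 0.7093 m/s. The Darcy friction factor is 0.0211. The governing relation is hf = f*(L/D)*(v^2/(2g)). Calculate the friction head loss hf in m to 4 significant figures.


hf = 0.0211 * (480/0.2921) * (0.7093^2 / (2*9.81))
hf = 0.8891 m
Therefore the friction head loss hf = 0.8891 m.


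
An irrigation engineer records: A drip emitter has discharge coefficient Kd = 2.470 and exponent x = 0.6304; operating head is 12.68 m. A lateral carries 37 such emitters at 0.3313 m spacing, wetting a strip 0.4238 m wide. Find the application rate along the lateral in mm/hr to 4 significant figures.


Approach: apply the emitter equation with a lateral mass balance, q = Kd*h^x; Q = n*q; rate = Q/(n*spacing*width).
Step 1 — single emitter flow (q = Kd*h^x):
  q = 2.470 * 12.68^0.6304 = 12.2491 L/hr
Step 2 — total lateral flow: Q = 37 * 12.2491 = 453.216 L/hr
Step 3 — wetted area: A = 37 * 0.3313 * 0.4238 = 5.19498 m^2
Step 4 — application rate: Q/A = 453.216/5.19498 = 87.24 mm/hr
Therefore the application rate along the lateral = 87.24 mm/hr.


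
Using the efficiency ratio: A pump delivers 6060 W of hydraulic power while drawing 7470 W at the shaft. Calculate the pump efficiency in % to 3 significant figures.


Approach: apply the efficiency ratio, eta = (P_out/P_in)*100.
eta = (6060 / 7470) * 100 = 81.1 %
Therefore the pump efficiency = 81.1 %.


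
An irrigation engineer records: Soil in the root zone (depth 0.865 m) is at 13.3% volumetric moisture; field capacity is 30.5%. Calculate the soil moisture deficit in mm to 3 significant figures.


Approach: apply the soil moisture deficit relation, SMD = (FC - theta)/100 * depth * 1000.
SMD = (30.5 - 13.3)/100 * 0.865 * 1000 = 149 mm
Therefore the soil moisture deficit = 149 mm.


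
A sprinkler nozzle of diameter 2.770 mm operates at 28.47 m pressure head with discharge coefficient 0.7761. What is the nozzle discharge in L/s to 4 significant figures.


Approach: apply the orifice equation, Q = Cd*A*sqrt(2*g*h), A = pi*(d/2)^2.
A = pi*(2.770e-3/2)^2 = 6.02628e-06 m^2
Q = 0.7761 * 6.02628e-06 * sqrt(2*9.81*28.47) * 1000 = 0.1105 L/s
Therefore the nozzle discharge = 0.1105 L/s.


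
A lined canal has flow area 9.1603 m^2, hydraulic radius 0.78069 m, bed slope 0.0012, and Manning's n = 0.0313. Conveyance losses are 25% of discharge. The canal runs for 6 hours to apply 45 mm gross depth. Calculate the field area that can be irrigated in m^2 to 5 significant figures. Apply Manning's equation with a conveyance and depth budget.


Approach: apply Manning's equation with a conveyance and depth budget, Q = (1/n)*A*R^(2/3)*S^(1/2); Q_field = Q*(1-loss); Area = Q_field*t/(d/1000).
Step 1 — canal discharge (Manning's equation):
  Q = (1/0.0313) * 9.1603 * 0.78069^(2/3) * 0.0012^(1/2) = 8.595577 m^3/s
Step 2 — delivered flow: Q_field = 8.595577*(1 - 25/100) = 6.446683 m^3/s
Step 3 — volume delivered: V = 6.446683 * 6*3600 = 139248.4 m^3
Step 4 — area served: A = V / (depth/1000) = 139248.4 / 0.045 = 3094400 m^2
Therefore the field area that can be irrigated = 3094400 m^2.


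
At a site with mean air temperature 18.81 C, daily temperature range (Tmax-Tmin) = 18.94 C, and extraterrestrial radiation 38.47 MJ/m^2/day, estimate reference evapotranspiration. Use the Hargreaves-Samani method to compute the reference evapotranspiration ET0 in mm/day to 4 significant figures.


Approach: apply the Hargreaves-Samani method, ET0 = 0.0023*(Tmean+17.8)*sqrt(Tmax-Tmin)*0.408*Ra.
ET0 = 0.0023*(18.81+17.8)*sqrt(18.94)*0.408*38.47 = 5.752 mm/day
Therefore the reference evapotranspiration ET0 = 5.752 mm/day.


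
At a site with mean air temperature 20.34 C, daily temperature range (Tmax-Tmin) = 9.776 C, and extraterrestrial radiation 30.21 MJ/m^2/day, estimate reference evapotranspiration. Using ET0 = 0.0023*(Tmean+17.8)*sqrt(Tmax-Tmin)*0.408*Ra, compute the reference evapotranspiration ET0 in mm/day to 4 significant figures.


ET0 = 0.0023*(20.34+17.8)*sqrt(9.776)*0.408*30.21 = 3.381 mm/day
Therefore the reference evapotranspiration ET0 = 3.381 mm/day.


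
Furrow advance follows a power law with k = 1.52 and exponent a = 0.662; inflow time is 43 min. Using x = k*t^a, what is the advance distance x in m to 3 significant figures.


x = 1.52 * 43^0.662 = 18.3 m
Therefore the advance distance x = 18.3 m.


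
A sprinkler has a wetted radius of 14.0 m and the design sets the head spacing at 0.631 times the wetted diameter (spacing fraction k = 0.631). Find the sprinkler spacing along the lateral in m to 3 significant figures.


Approach: apply the sprinkler spacing rule (spacing as a fraction of wetted diameter), S = k*(2*R).
S = 0.631 * (2 * 14.0) = 17.7 m
Therefore the sprinkler spacing along the lateral = 17.7 m.


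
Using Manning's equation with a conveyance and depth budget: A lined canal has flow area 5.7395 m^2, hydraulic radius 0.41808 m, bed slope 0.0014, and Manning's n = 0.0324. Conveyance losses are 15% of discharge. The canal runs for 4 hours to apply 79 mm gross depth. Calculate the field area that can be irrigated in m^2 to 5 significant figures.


Approach: apply Manning's equation with a conveyance and depth budget, Q = (1/n)*A*R^(2/3)*S^(1/2); Q_field = Q*(1-loss); Area = Q_field*t/(d/1000).
Step 1 — canal discharge (Manning's equation):
  Q = (1/0.0324) * 5.7395 * 0.41808^(2/3) * 0.0014^(1/2) = 3.705948 m^3/s
Step 2 — delivered flow: Q_field = 3.705948*(1 - 15/100) = 3.150056 m^3/s
Step 3 — volume delivered: V = 3.150056 * 4*3600 = 45360.80 m^3
Step 4 — area served: A = V / (depth/1000) = 45360.80 / 0.079 = 574190 m^2
Therefore the field area that can be irrigated = 574190 m^2.


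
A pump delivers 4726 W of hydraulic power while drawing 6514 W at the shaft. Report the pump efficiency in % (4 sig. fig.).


Approach: apply the efficiency ratio, eta = (P_out/P_in)*100.
eta = (4726 / 6514) * 100 = 72.55 %
Therefore the pump efficiency = 72.55 %.


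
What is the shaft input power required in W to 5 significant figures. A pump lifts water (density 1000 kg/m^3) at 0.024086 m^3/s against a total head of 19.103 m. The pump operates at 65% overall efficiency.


Approach: apply hydraulic power then efficiency conversion, P = rho*g*Q*H; P_in = P/eta.
Step 1 — hydraulic power (P = rho*g*Q*H):
  P = 1000 * 9.81 * 0.024086 * 19.103 = 4513.727 W
Step 2 — input power: P_in = P/eta = 4513.727 / 0.65 = 6944.2 W
Therefore the shaft input power required = 6944.2 W.


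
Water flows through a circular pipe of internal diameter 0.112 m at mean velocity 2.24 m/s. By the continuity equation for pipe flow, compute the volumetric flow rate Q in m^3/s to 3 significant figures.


Approach: apply the continuity equation for pipe flow, Q = A * v with A = pi*(D/2)^2.
A = pi*(0.112/2)^2 = 0.0098520 m^2
Q = 0.0098520 * 2.24 = 0.0221 m^3/s
Therefore the volumetric flow rate Q = 0.0221 m^3/s.


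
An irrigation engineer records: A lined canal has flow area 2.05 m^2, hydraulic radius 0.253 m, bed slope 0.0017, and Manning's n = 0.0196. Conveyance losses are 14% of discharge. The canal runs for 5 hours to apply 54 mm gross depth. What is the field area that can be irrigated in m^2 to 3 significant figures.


Approach: apply Manning's equation with a conveyance and depth budget, Q = (1/n)*A*R^(2/3)*S^(1/2); Q_field = Q*(1-loss); Area = Q_field*t/(d/1000).
Step 1 — canal discharge (Manning's equation):
  Q = (1/0.0196) * 2.05 * 0.253^(2/3) * 0.0017^(1/2) = 1.7251 m^3/s
Step 2 — delivered flow: Q_field = 1.7251*(1 - 14/100) = 1.4835 m^3/s
Step 3 — volume delivered: V = 1.4835 * 5*3600 = 26704 m^3
Step 4 — area served: A = V / (depth/1000) = 26704 / 0.054 = 495000 m^2
Therefore the field area that can be irrigated = 495000 m^2.


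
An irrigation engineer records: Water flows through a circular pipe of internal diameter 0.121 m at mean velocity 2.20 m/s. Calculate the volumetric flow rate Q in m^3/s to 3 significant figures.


Approach: apply the continuity equation for pipe flow, Q = A * v with A = pi*(D/2)^2.
A = pi*(0.121/2)^2 = 0.011499 m^2
Q = 0.011499 * 2.20 = 0.0253 m^3/s
Therefore the volumetric flow rate Q = 0.0253 m^3/s.
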